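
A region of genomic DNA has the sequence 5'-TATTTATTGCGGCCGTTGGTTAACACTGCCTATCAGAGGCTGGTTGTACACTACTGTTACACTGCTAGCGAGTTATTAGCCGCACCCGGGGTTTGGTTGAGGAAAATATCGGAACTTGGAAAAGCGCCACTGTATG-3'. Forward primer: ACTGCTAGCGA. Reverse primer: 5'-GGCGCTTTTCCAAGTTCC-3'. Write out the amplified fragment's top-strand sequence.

Forward primer ACTGCTAGCGA is found on the top strand at positions 61–71.
The reverse primer's reverse complement is GGAACTTGGAAAAGCGCC, which matches the template at positions 111–128.
The product is the template from position 61 through 128 (68 bp).

5'-ACTGCTAGCGAGTTATTAGCCGCACCCGGGGTTTGGTTGAGGAAAATATCGGAACTTGGAAAAGCGCC-3'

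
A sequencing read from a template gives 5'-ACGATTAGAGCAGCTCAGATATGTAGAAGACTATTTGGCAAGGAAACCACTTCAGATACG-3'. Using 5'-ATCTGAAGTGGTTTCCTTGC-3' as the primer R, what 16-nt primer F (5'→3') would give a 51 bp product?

5'-AGAGCAGCTCAGATAT-3'

The reverse primer's reverse complement GCAAGGAAACCACTTCAGAT matches the template at positions 38–57, so the product ends at position 57.
A 51 bp product then starts at position 57 − 51 + 1 = 7.
The forward primer is identical to the top strand there: AGAGCAGCTCAGATAT.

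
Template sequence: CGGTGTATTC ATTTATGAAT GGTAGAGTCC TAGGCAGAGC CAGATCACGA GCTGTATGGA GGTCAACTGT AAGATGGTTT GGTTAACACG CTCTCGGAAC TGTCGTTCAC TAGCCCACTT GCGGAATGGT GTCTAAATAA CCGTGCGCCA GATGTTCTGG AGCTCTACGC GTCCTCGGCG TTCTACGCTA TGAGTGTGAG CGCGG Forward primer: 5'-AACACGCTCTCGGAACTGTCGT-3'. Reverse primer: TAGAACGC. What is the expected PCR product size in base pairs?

101 bp

Scanning the template, AACACGCTCTCGGAACTGTCGT occurs at positions 85–106; this primer anneals to the bottom strand there with its 3' end pointing downstream.
Taking the reverse complement of TAGAACGC gives GCGTTCTA, found at positions 178–185 on the template; the primer anneals here to the top strand with its 3' end pointing upstream.
The product runs from position 85 to position 185, so its length is 185 − 85 + 1 = 101 bp.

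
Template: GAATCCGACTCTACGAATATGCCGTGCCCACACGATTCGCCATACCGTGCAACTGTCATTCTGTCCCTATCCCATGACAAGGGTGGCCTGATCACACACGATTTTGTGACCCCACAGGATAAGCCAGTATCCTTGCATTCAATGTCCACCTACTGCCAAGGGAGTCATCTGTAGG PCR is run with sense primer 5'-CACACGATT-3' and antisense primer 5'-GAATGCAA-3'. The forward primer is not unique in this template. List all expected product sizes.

112 bp, 46 bp

The forward primer CACACGATT matches the top strand at positions 29–37, 95–103.
The reverse primer's reverse complement is TTGCATTC, matching at positions 133–140.
Each forward site pairs with the reverse site to give a product ending at position 140: sizes 112, 46 bp.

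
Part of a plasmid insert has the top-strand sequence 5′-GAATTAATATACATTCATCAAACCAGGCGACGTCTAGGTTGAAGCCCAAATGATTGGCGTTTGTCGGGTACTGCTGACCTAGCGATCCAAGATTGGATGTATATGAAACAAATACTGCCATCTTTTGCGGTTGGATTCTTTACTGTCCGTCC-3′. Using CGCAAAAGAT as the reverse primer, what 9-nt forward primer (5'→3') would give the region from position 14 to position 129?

The reverse primer's reverse complement ATCTTTTGCG matches the template at positions 120–129; the product starts at position 14.
The forward primer is identical to the top strand over positions 14–22: TTCATCAAA.

5'-TTCATCAAA-3'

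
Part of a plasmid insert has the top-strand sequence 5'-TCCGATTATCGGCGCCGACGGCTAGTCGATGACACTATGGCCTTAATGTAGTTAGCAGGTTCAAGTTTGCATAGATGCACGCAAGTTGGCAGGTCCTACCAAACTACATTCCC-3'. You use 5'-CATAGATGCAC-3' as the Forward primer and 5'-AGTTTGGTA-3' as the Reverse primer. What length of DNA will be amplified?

36 bp

Forward primer CATAGATGCAC is found on the top strand at positions 70–80.
The reverse primer's reverse complement is TACCAAACT, which matches the template at positions 97–105.
The product runs from position 70 to position 105, so its length is 105 − 70 + 1 = 36 bp.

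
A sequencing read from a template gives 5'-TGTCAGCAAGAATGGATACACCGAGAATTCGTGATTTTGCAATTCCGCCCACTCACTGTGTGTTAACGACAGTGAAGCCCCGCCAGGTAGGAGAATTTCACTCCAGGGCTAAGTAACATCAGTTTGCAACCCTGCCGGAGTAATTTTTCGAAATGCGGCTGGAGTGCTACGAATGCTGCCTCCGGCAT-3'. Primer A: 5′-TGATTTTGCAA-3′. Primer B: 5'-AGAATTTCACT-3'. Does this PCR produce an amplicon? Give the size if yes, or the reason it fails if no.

No product — both primers anneal to the same strand and extend in the same direction.

Primer A (TGATTTTGCAA) matches the top strand at positions 32–42 (3' end points downstream).
Primer B (AGAATTTCACT) also matches the top strand directly, at positions 92–102 — its reverse complement AGTGAAATTCT is not present.
Both primers anneal to the bottom strand with 3' ends pointing the same way, so neither can prime synthesis back toward the other.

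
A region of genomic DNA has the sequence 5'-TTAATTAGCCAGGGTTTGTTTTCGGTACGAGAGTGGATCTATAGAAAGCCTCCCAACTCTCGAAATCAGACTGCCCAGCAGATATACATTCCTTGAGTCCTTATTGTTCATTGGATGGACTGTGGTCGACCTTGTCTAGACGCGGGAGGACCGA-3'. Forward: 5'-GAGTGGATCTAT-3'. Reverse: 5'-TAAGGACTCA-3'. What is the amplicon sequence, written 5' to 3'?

The forward primer matches the template at positions 31–42.
Reverse complement of the reverse primer: TGAGTCCTTA. This occurs on the top strand at positions 94–103.
The product is the template from position 31 through 103 (73 bp).

5'-GAGTGGATCTATAGAAAGCCTCCCAACTCTCGAAATCAGACTGCCCAGCAGATATACATTCCTTGAGTCCTTA-3'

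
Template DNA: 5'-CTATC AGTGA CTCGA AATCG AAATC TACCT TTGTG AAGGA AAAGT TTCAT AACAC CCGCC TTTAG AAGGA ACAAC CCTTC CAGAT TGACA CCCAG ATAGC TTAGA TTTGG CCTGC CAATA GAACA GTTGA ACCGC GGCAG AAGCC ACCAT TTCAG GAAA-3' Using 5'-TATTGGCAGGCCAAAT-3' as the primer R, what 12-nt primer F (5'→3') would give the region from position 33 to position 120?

The reverse primer's reverse complement ATTTGGCCTGCCAATA matches the template at positions 105–120; the product starts at position 33.
The forward primer is identical to the top strand over positions 33–44: GTGAAGGAAAAG.

5'-GTGAAGGAAAAG-3'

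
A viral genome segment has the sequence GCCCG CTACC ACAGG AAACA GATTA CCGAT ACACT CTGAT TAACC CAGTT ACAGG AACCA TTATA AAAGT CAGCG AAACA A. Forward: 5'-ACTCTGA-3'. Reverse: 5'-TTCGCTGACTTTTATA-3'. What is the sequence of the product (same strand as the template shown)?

The forward primer matches the template at positions 33–39.
Taking the reverse complement of TTCGCTGACTTTTATA gives TATAAAAGTCAGCGAA, found at positions 62–77 on the template; the primer anneals here to the top strand with its 3' end pointing upstream.
The product is the template from position 33 through 77 (45 bp).

5'-ACTCTGATTAACCCAGTTACAGGAACCATTATAAAAGTCAGCGAA-3'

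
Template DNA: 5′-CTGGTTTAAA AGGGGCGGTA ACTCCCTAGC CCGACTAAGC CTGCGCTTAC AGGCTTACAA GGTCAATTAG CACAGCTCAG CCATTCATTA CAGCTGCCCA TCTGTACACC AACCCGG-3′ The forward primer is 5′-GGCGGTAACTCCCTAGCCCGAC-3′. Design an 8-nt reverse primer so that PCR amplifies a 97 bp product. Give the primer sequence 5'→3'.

The forward primer binds at positions 14–35, so a 97 bp product ends at position 14 + 97 − 1 = 110.
The reverse primer anneals to the top strand over positions 103–110, i.e. to TGTACACC.
Its sequence written 5'→3' is the reverse complement: GGTGTACA.

5'-GGTGTACA-3'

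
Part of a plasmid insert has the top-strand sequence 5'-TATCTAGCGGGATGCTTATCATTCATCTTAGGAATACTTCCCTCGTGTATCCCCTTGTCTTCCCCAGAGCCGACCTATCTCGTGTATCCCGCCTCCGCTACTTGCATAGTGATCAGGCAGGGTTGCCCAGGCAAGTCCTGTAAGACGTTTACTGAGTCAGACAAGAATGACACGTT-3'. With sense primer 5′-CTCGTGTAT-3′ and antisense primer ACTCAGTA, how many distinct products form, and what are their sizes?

The forward primer CTCGTGTAT matches the top strand at positions 42–50, 79–87.
The reverse primer's reverse complement is TACTGAGT, matching at positions 150–157.
Each forward site pairs with the reverse site to give a product ending at position 157: sizes 116, 79 bp.

Two products: 116 bp, 79 bp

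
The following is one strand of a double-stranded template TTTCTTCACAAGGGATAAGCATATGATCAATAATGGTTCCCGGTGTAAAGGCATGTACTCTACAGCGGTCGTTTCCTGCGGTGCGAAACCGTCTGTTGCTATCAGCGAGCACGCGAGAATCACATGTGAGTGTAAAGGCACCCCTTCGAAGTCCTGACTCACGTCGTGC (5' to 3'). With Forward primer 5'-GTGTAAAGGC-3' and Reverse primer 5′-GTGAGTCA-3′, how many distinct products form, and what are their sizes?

Two products: 120 bp, 33 bp

The forward primer GTGTAAAGGC matches the top strand at positions 43–52, 130–139.
The reverse primer's reverse complement is TGACTCAC, matching at positions 155–162.
Each forward site pairs with the reverse site to give a product ending at position 162: sizes 120, 33 bp.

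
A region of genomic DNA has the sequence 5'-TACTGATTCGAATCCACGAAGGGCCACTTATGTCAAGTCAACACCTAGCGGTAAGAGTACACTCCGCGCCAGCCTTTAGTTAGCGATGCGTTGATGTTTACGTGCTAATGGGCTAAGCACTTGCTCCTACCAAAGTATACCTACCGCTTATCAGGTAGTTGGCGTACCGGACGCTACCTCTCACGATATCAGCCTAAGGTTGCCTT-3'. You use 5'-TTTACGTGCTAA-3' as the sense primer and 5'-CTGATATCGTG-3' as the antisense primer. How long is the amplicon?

Scanning the template, TTTACGTGCTAA occurs at positions 97–108; this primer anneals to the bottom strand there with its 3' end pointing downstream.
The reverse primer's reverse complement is CACGATATCAG, which matches the template at positions 182–192.
Product length = (reverse-primer end) − (forward-primer start) + 1 = 192 − 97 + 1 = 96 bp.

96 bp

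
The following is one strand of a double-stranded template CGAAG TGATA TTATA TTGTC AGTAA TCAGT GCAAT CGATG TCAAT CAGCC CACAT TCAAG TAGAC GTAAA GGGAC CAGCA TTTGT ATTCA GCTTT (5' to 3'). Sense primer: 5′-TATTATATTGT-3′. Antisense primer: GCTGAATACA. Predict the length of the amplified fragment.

84 bp

The forward primer matches the template at positions 9–19.
The reverse primer's reverse complement is TGTATTCAGC, which matches the template at positions 83–92.
The product runs from position 9 to position 92, so its length is 92 − 9 + 1 = 84 bp.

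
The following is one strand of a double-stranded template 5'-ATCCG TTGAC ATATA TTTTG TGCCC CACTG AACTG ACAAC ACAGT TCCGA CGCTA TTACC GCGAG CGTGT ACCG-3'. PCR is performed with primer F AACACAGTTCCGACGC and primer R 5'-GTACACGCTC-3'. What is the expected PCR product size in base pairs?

The forward primer matches the template at positions 38–53.
Reverse complement of the reverse primer: GAGCGTGTAC. This occurs on the top strand at positions 63–72.
Product length = (reverse-primer end) − (forward-primer start) + 1 = 72 − 38 + 1 = 35 bp.

35 bp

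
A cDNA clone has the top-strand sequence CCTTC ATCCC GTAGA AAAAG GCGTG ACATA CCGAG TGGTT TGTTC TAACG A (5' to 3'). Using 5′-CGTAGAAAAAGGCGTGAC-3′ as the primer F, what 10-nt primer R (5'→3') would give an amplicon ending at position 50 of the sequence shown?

5'-CGTTAGAACA-3'

The forward primer binds at positions 10–27; the product's 3' end on the top strand is position 50.
The reverse primer anneals to the top strand over positions 41–50, i.e. to TGTTCTAACG.
Its sequence written 5'→3' is the reverse complement: CGTTAGAACA.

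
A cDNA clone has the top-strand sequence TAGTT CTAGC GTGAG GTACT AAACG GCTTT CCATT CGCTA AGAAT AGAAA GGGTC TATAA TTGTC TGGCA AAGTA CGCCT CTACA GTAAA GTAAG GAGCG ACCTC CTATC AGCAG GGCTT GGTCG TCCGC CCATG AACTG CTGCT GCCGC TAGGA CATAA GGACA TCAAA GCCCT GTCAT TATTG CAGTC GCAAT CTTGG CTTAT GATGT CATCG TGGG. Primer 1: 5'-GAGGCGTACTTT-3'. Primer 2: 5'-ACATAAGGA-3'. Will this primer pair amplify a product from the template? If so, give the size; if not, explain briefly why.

No product — the primers' 3' ends point away from each other.

Primer 1 (GAGGCGTACTTT) has reverse complement AAAGTACGCCTC, which matches the top strand at positions 70–81; primer 1 anneals to the top strand there with its 3' end pointing upstream toward position 70.
Primer 2 (ACATAAGGA) matches the top strand directly at positions 155–163; it anneals to the bottom strand with its 3' end pointing downstream toward position 163.
The 3' ends diverge (primer 1 extends toward position 1, primer 2 toward position 219), so the primers never converge on a shared product.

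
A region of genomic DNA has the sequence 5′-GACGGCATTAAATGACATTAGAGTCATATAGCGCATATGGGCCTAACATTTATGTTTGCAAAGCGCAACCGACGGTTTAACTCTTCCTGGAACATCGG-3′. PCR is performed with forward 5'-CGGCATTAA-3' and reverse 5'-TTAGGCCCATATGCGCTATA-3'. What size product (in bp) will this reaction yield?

The forward primer matches the template at positions 3–11.
The reverse primer's reverse complement is TATAGCGCATATGGGCCTAA, which matches the template at positions 27–46.
Product length = (reverse-primer end) − (forward-primer start) + 1 = 46 − 3 + 1 = 44 bp.

44 bp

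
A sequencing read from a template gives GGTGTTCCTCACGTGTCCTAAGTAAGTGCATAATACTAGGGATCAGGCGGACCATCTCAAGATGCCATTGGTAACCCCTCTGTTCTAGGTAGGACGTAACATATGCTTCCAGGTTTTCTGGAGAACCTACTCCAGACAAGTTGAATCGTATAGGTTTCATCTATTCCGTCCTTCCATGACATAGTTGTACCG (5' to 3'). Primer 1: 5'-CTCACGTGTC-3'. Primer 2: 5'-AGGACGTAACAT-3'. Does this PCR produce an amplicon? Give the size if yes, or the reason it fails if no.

Primer 1 (CTCACGTGTC) matches the top strand at positions 8–17 (3' end points downstream).
Primer 2 (AGGACGTAACAT) also matches the top strand directly, at positions 91–102 — its reverse complement ATGTTACGTCCT is not present.
Both primers anneal to the bottom strand with 3' ends pointing the same way, so neither can prime synthesis back toward the other.

No product — both primers anneal to the same strand and extend in the same direction.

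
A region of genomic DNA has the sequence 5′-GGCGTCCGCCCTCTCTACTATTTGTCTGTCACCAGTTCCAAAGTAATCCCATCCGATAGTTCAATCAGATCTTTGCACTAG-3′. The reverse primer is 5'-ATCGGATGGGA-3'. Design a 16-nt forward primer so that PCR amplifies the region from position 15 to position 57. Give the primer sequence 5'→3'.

The reverse primer's reverse complement TCCCATCCGAT matches the template at positions 47–57; the product starts at position 15.
The forward primer is identical to the top strand over positions 15–30: CTACTATTTGTCTGTC.

5'-CTACTATTTGTCTGTC-3'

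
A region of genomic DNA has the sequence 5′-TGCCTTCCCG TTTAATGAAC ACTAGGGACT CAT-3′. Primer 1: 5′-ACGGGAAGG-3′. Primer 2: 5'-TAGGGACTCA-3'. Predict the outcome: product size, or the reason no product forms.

No product — the primers' 3' ends point away from each other.

Primer 1 (ACGGGAAGG) has reverse complement CCTTCCCGT, which matches the top strand at positions 3–11; primer 1 anneals to the top strand there with its 3' end pointing upstream toward position 3.
Primer 2 (TAGGGACTCA) matches the top strand directly at positions 23–32; it anneals to the bottom strand with its 3' end pointing downstream toward position 32.
The 3' ends diverge (primer 1 extends toward position 1, primer 2 toward position 33), so the primers never converge on a shared product.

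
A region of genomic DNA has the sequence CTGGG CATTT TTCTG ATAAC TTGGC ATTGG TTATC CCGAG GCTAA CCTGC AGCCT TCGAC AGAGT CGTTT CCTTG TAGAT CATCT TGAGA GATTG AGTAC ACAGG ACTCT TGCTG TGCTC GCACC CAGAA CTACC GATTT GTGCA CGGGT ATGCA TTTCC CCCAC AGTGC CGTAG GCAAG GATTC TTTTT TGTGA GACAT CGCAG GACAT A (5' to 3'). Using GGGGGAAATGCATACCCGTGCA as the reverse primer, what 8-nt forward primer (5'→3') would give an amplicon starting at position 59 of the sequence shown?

The reverse primer's reverse complement TGCACGGGTATGCATTTCCCCC matches the template at positions 142–163; the product starts at position 59.
The forward primer is identical to the top strand over positions 59–66: ACAGAGTC.

5'-ACAGAGTC-3'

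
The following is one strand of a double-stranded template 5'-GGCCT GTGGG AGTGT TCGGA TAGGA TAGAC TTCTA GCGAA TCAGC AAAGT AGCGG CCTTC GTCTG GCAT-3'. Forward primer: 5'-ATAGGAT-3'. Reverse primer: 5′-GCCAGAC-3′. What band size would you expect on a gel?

48 bp

Scanning the template, ATAGGAT occurs at positions 20–26; this primer anneals to the bottom strand there with its 3' end pointing downstream.
Reverse complement of the reverse primer: GTCTGGC. This occurs on the top strand at positions 61–67.
Product length = (reverse-primer end) − (forward-primer start) + 1 = 67 − 20 + 1 = 48 bp.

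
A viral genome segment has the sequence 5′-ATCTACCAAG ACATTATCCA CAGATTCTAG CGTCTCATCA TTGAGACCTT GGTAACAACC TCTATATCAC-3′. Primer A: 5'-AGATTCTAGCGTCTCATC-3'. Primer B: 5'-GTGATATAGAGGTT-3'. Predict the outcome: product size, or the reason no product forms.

Yes — a 49 bp product.

Primer A (AGATTCTAGCGTCTCATC) matches the top strand at positions 22–39; it acts as a forward primer.
Primer B's reverse complement is AACCTCTATATCAC, matching the top strand at positions 57–70; it acts as a reverse primer.
The 3' ends face each other across positions 22–70, giving a 49 bp product.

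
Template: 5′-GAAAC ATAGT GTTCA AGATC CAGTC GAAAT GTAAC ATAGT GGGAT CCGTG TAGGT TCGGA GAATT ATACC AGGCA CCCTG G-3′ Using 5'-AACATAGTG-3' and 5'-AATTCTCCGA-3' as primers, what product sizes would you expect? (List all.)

The forward primer AACATAGTG matches the top strand at positions 3–11, 33–41.
The reverse primer's reverse complement is TCGGAGAATT, matching at positions 56–65.
Each forward site pairs with the reverse site to give a product ending at position 65: sizes 63, 33 bp.

63 bp, 33 bp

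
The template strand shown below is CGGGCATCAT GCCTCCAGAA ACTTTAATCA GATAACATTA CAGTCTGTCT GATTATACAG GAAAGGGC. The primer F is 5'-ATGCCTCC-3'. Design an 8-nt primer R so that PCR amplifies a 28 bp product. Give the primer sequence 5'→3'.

The forward primer binds at positions 9–16, so a 28 bp product ends at position 9 + 28 − 1 = 36.
The reverse primer anneals to the top strand over positions 29–36, i.e. to CAGATAAC.
Its sequence written 5'→3' is the reverse complement: GTTATCTG.

5'-GTTATCTG-3'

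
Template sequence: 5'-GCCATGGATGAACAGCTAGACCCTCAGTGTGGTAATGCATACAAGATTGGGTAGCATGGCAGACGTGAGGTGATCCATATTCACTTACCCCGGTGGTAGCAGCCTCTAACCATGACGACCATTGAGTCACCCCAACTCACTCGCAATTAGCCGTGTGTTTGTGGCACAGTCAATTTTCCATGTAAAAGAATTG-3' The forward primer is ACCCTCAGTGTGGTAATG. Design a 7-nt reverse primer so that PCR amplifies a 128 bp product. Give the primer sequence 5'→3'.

The forward primer binds at positions 20–37, so a 128 bp product ends at position 20 + 128 − 1 = 147.
The reverse primer anneals to the top strand over positions 141–147, i.e. to TCGCAAT.
Its sequence written 5'→3' is the reverse complement: ATTGCGA.

5'-ATTGCGA-3'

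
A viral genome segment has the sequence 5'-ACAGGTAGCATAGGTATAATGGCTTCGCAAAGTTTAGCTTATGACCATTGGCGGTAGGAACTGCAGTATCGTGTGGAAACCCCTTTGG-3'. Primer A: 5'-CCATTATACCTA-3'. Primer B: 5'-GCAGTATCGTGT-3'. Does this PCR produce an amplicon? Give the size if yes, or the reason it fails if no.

No product — the primers' 3' ends point away from each other.

Primer A (CCATTATACCTA) has reverse complement TAGGTATAATGG, which matches the top strand at positions 11–22; primer A anneals to the top strand there with its 3' end pointing upstream toward position 11.
Primer B (GCAGTATCGTGT) matches the top strand directly at positions 63–74; it anneals to the bottom strand with its 3' end pointing downstream toward position 74.
The 3' ends diverge (primer A extends toward position 1, primer B toward position 88), so the primers never converge on a shared product.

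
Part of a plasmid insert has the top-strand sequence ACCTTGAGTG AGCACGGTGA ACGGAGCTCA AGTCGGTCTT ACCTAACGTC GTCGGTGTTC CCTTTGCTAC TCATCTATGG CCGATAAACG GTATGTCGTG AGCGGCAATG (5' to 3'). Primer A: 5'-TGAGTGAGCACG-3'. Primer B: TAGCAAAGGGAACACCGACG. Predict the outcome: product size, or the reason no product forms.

Primer A (TGAGTGAGCACG) matches the top strand at positions 5–16; it acts as a forward primer.
Primer B's reverse complement is CGTCGGTGTTCCCTTTGCTA, matching the top strand at positions 50–69; it acts as a reverse primer.
The 3' ends face each other across positions 5–69, giving a 65 bp product.

Yes — a 65 bp product.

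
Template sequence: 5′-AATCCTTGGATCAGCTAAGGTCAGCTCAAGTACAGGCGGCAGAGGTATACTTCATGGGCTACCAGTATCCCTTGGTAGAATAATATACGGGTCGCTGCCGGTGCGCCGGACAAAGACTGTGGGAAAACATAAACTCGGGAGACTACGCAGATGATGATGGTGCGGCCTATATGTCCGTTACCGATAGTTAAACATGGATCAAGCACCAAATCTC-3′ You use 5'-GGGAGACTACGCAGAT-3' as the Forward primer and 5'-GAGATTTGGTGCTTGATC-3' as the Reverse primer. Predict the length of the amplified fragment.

78 bp

Scanning the template, GGGAGACTACGCAGAT occurs at positions 137–152; this primer anneals to the bottom strand there with its 3' end pointing downstream.
The reverse primer's reverse complement is GATCAAGCACCAAATCTC, which matches the template at positions 197–214.
Amplicon spans positions 137–214: 78 bp.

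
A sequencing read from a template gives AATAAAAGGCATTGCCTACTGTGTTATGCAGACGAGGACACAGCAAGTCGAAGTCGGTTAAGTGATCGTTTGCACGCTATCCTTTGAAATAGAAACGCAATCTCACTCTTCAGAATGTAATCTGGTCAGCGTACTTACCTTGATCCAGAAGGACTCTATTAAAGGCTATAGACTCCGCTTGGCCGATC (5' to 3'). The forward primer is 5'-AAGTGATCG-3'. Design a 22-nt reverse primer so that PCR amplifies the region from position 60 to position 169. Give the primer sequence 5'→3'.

The product's 3' end on the top strand is position 169.
The reverse primer anneals to the top strand over positions 148–169, i.e. to GAAGGACTCTATTAAAGGCTAT.
Its sequence written 5'→3' is the reverse complement: ATAGCCTTTAATAGAGTCCTTC.

5'-ATAGCCTTTAATAGAGTCCTTC-3'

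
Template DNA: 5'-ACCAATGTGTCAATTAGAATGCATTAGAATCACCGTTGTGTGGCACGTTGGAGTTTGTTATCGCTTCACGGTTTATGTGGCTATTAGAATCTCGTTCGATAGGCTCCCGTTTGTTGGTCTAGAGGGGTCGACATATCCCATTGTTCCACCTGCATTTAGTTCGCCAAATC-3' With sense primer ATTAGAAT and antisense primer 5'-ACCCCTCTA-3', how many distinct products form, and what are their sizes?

The forward primer ATTAGAAT matches the top strand at positions 13–20, 23–30, 83–90.
The reverse primer's reverse complement is TAGAGGGGT, matching at positions 120–128.
Each forward site pairs with the reverse site to give a product ending at position 128: sizes 116, 106, 46 bp.

Three products: 116 bp, 106 bp, 46 bp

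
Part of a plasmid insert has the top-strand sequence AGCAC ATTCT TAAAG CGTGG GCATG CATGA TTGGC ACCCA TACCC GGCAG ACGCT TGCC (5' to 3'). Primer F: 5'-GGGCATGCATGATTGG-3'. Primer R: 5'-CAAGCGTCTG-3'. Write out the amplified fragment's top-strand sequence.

Scanning the template, GGGCATGCATGATTGG occurs at positions 19–34; this primer anneals to the bottom strand there with its 3' end pointing downstream.
The reverse primer's reverse complement is CAGACGCTTG, which matches the template at positions 48–57.
The product is the template from position 19 through 57 (39 bp).

5'-GGGCATGCATGATTGGCACCCATACCCGGCAGACGCTTG-3'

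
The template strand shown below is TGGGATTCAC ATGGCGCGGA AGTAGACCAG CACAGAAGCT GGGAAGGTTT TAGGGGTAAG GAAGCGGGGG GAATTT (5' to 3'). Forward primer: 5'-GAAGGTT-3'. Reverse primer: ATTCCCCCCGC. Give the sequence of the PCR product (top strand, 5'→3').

Forward primer GAAGGTT is found on the top strand at positions 43–49.
The reverse primer's reverse complement is GCGGGGGGAAT, which matches the template at positions 64–74.
The product is the template from position 43 through 74 (32 bp).

5'-GAAGGTTTTAGGGGTAAGGAAGCGGGGGGAAT-3'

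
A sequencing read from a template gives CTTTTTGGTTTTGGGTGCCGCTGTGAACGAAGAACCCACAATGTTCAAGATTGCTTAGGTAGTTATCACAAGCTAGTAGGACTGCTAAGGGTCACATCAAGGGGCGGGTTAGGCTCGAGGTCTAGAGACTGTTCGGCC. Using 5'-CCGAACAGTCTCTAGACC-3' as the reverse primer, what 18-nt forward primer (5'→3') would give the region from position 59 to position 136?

5'-GTAGTTATCACAAGCTAG-3'

The reverse primer's reverse complement GGTCTAGAGACTGTTCGG matches the template at positions 119–136; the product starts at position 59.
The forward primer is identical to the top strand over positions 59–76: GTAGTTATCACAAGCTAG.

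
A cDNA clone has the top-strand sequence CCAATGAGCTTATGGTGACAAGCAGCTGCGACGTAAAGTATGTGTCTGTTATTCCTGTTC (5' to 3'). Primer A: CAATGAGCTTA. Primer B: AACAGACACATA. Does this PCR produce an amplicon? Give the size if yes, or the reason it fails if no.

Yes — a 49 bp product.

Primer A (CAATGAGCTTA) matches the top strand at positions 2–12; it acts as a forward primer.
Primer B's reverse complement is TATGTGTCTGTT, matching the top strand at positions 39–50; it acts as a reverse primer.
The 3' ends face each other across positions 2–50, giving a 49 bp product.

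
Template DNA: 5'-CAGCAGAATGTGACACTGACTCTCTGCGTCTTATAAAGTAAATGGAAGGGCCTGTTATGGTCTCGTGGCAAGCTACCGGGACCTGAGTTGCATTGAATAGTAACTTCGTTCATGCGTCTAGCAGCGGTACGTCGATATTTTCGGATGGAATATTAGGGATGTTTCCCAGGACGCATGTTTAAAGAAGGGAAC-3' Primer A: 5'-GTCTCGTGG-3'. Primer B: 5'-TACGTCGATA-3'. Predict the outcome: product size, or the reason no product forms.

No product — both primers anneal to the same strand and extend in the same direction.

Primer A (GTCTCGTGG) matches the top strand at positions 60–68 (3' end points downstream).
Primer B (TACGTCGATA) also matches the top strand directly, at positions 128–137 — its reverse complement TATCGACGTA is not present.
Both primers anneal to the bottom strand with 3' ends pointing the same way, so neither can prime synthesis back toward the other.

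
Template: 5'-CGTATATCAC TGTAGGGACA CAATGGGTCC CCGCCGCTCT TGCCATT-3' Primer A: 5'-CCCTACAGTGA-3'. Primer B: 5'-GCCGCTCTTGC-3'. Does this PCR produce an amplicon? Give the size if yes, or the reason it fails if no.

No product — the primers' 3' ends point away from each other.

Primer A (CCCTACAGTGA) has reverse complement TCACTGTAGGG, which matches the top strand at positions 7–17; primer A anneals to the top strand there with its 3' end pointing upstream toward position 7.
Primer B (GCCGCTCTTGC) matches the top strand directly at positions 33–43; it anneals to the bottom strand with its 3' end pointing downstream toward position 43.
The 3' ends diverge (primer A extends toward position 1, primer B toward position 47), so the primers never converge on a shared product.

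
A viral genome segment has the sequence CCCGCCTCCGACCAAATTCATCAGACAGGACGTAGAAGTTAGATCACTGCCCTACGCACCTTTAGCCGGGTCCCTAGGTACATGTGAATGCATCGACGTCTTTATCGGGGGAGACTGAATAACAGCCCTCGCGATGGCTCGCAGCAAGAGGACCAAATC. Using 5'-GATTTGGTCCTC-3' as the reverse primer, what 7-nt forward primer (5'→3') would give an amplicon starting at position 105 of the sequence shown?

5'-TCGGGGG-3'

The reverse primer's reverse complement GAGGACCAAATC matches the template at positions 148–159; the product starts at position 105.
The forward primer is identical to the top strand over positions 105–111: TCGGGGG.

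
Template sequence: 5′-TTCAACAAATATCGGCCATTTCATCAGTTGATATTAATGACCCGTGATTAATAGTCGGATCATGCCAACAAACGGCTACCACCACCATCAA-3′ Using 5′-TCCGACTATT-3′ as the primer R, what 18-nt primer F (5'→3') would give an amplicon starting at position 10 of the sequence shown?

The reverse primer's reverse complement AATAGTCGGA matches the template at positions 50–59; the product starts at position 10.
The forward primer is identical to the top strand over positions 10–27: TATCGGCCATTTCATCAG.

5'-TATCGGCCATTTCATCAG-3'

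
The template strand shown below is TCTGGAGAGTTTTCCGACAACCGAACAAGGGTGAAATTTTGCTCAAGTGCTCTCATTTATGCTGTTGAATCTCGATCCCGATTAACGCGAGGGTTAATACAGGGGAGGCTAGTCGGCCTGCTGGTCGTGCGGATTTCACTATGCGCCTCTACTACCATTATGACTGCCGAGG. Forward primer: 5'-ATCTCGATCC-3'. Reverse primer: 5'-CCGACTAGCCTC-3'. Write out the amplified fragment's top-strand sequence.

5'-ATCTCGATCCCGATTAACGCGAGGGTTAATACAGGGGAGGCTAGTCGG-3'

Forward primer ATCTCGATCC is found on the top strand at positions 69–78.
Taking the reverse complement of CCGACTAGCCTC gives GAGGCTAGTCGG, found at positions 105–116 on the template; the primer anneals here to the top strand with its 3' end pointing upstream.
The product is the template from position 69 through 116 (48 bp).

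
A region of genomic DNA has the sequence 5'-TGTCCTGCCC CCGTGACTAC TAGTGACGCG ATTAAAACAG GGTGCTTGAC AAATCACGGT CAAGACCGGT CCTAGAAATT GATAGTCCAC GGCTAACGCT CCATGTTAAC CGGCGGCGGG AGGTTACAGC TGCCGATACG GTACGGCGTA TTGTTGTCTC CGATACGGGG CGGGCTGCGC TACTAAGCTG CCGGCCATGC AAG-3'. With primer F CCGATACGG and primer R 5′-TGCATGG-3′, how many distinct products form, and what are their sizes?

Two products: 69 bp, 42 bp

The forward primer CCGATACGG matches the top strand at positions 133–141, 160–168.
The reverse primer's reverse complement is CCATGCA, matching at positions 195–201.
Each forward site pairs with the reverse site to give a product ending at position 201: sizes 69, 42 bp.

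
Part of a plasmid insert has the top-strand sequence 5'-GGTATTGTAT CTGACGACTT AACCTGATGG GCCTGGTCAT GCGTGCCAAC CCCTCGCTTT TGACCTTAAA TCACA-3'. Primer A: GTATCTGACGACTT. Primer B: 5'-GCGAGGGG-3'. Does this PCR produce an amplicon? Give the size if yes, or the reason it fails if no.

Yes — a 51 bp product.

Primer A (GTATCTGACGACTT) matches the top strand at positions 7–20; it acts as a forward primer.
Primer B's reverse complement is CCCCTCGC, matching the top strand at positions 50–57; it acts as a reverse primer.
The 3' ends face each other across positions 7–57, giving a 51 bp product.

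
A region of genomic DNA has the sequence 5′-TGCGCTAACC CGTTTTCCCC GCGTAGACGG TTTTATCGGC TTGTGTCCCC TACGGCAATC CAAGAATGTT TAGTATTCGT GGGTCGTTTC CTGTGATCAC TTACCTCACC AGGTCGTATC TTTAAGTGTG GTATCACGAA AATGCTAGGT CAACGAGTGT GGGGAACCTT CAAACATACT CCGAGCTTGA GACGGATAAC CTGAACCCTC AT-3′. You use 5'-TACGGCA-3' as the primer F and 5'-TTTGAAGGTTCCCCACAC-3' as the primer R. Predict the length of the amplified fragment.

The forward primer matches the template at positions 51–57.
Reverse complement of the reverse primer: GTGTGGGGAACCTTCAAA. This occurs on the top strand at positions 157–174.
The product runs from position 51 to position 174, so its length is 174 − 51 + 1 = 124 bp.

124 bp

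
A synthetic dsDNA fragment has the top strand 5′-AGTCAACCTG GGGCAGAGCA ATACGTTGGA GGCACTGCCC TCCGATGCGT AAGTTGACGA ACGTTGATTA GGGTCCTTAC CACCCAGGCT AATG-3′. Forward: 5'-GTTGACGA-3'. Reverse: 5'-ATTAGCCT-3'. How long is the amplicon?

Scanning the template, GTTGACGA occurs at positions 53–60; this primer anneals to the bottom strand there with its 3' end pointing downstream.
Taking the reverse complement of ATTAGCCT gives AGGCTAAT, found at positions 86–93 on the template; the primer anneals here to the top strand with its 3' end pointing upstream.
The product runs from position 53 to position 93, so its length is 93 − 53 + 1 = 41 bp.

41 bp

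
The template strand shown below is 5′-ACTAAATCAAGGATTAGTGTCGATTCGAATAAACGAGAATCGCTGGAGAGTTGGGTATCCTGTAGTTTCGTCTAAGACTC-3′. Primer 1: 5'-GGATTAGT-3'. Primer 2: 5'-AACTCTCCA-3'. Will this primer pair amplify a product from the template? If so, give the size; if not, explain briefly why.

Primer 1 (GGATTAGT) matches the top strand at positions 11–18; it acts as a forward primer.
Primer 2's reverse complement is TGGAGAGTT, matching the top strand at positions 44–52; it acts as a reverse primer.
The 3' ends face each other across positions 11–52, giving a 42 bp product.

Yes — a 42 bp product.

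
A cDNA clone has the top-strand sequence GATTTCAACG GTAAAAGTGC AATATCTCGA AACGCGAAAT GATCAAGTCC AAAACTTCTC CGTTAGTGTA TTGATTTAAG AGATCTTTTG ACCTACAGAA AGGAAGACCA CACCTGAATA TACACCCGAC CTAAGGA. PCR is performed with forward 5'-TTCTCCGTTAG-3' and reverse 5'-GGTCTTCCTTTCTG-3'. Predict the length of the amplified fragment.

The forward primer matches the template at positions 56–66.
Taking the reverse complement of GGTCTTCCTTTCTG gives CAGAAAGGAAGACC, found at positions 96–109 on the template; the primer anneals here to the top strand with its 3' end pointing upstream.
Product length = (reverse-primer end) − (forward-primer start) + 1 = 109 − 56 + 1 = 54 bp.

54 bp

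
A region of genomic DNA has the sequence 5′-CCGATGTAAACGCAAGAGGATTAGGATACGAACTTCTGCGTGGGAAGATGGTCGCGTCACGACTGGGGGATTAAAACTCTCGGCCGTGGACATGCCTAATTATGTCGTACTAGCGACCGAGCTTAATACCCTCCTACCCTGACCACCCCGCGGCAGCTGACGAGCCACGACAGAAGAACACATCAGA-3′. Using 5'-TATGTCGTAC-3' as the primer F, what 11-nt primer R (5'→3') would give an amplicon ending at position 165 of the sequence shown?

The forward primer binds at positions 101–110; the product's 3' end on the top strand is position 165.
The reverse primer anneals to the top strand over positions 155–165, i.e. to AGCTGACGAGC.
Its sequence written 5'→3' is the reverse complement: GCTCGTCAGCT.

5'-GCTCGTCAGCT-3'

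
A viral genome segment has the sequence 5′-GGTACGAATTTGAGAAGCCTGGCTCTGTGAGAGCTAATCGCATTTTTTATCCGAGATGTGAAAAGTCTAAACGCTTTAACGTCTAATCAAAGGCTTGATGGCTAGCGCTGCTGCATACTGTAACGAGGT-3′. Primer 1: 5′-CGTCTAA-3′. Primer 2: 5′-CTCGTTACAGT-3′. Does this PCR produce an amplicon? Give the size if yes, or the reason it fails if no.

Yes — a 48 bp product.

Primer 1 (CGTCTAA) matches the top strand at positions 80–86; it acts as a forward primer.
Primer 2's reverse complement is ACTGTAACGAG, matching the top strand at positions 117–127; it acts as a reverse primer.
The 3' ends face each other across positions 80–127, giving a 48 bp product.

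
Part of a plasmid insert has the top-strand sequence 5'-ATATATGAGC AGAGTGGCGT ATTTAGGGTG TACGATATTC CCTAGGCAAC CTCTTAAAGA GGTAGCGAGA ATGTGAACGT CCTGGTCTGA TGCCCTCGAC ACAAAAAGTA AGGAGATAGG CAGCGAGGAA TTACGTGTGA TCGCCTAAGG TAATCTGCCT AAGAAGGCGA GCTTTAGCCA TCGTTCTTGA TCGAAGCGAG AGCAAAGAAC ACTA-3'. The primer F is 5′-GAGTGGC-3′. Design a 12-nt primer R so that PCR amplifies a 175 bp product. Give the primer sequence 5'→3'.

5'-GAACGATGGCTA-3'

The forward primer binds at positions 12–18, so a 175 bp product ends at position 12 + 175 − 1 = 186.
The reverse primer anneals to the top strand over positions 175–186, i.e. to TAGCCATCGTTC.
Its sequence written 5'→3' is the reverse complement: GAACGATGGCTA.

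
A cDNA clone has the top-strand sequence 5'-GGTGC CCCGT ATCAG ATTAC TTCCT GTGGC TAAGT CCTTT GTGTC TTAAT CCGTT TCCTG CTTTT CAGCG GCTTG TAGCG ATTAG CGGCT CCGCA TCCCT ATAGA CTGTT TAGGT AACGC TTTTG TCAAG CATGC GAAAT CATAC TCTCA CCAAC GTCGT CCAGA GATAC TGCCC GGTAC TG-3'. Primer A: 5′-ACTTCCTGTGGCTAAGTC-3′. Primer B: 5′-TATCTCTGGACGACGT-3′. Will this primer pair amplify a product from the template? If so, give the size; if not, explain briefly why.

Primer A (ACTTCCTGTGGCTAAGTC) matches the top strand at positions 19–36; it acts as a forward primer.
Primer B's reverse complement is ACGTCGTCCAGAGATA, matching the top strand at positions 154–169; it acts as a reverse primer.
The 3' ends face each other across positions 19–169, giving a 151 bp product.

Yes — a 151 bp product.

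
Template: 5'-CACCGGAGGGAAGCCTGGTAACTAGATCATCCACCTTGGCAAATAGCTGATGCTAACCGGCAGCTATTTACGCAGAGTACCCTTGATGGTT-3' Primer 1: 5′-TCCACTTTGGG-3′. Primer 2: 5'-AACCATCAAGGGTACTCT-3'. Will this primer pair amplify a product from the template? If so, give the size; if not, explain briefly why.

Primer 1 (TCCACTTTGGG) does not match the top strand, and its reverse complement CCCAAAGTGGA does not match either.
With no annealing site for primer 1, no amplification occurs.

No product — primer 1 has no binding site in the template.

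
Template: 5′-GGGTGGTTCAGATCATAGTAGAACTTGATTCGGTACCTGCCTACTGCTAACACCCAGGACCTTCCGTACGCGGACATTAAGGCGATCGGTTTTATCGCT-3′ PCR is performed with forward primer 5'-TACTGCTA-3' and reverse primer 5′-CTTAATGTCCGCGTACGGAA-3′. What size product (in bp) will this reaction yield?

Scanning the template, TACTGCTA occurs at positions 42–49; this primer anneals to the bottom strand there with its 3' end pointing downstream.
The reverse primer's reverse complement is TTCCGTACGCGGACATTAAG, which matches the template at positions 62–81.
The product runs from position 42 to position 81, so its length is 81 − 42 + 1 = 40 bp.

40 bp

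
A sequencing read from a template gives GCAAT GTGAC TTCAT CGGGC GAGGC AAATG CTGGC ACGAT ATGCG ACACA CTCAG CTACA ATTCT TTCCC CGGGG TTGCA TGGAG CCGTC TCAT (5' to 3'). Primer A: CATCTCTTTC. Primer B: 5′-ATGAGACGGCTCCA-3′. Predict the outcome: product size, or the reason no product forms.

No product — primer A has no binding site in the template.

Primer A (CATCTCTTTC) does not match the top strand, and its reverse complement GAAAGAGATG does not match either.
With no annealing site for primer A, no amplification occurs.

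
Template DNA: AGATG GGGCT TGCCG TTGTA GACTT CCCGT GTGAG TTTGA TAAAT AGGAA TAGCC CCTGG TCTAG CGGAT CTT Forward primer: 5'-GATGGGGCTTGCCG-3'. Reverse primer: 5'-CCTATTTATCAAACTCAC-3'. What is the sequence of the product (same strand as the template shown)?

Scanning the template, GATGGGGCTTGCCG occurs at positions 2–15; this primer anneals to the bottom strand there with its 3' end pointing downstream.
Taking the reverse complement of CCTATTTATCAAACTCAC gives GTGAGTTTGATAAATAGG, found at positions 31–48 on the template; the primer anneals here to the top strand with its 3' end pointing upstream.
The product is the template from position 2 through 48 (47 bp).

5'-GATGGGGCTTGCCGTTGTAGACTTCCCGTGTGAGTTTGATAAATAGG-3'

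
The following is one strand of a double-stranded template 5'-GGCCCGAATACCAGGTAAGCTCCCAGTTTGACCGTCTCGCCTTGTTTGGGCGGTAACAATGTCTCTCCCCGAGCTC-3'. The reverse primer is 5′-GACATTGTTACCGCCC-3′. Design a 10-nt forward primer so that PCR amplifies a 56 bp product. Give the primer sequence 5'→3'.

5'-ATACCAGGTA-3'

The reverse primer's reverse complement GGGCGGTAACAATGTC matches the template at positions 48–63, so the product ends at position 63.
A 56 bp product then starts at position 63 − 56 + 1 = 8.
The forward primer is identical to the top strand there: ATACCAGGTA.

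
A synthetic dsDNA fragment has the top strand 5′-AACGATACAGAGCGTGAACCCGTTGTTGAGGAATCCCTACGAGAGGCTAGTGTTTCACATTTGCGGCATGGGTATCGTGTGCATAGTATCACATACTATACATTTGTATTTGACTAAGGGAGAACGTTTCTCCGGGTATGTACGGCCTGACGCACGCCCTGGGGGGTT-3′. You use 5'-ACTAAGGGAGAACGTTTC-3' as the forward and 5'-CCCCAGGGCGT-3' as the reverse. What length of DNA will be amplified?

The forward primer matches the template at positions 113–130.
Reverse complement of the reverse primer: ACGCCCTGGGG. This occurs on the top strand at positions 154–164.
Amplicon spans positions 113–164: 52 bp.

52 bp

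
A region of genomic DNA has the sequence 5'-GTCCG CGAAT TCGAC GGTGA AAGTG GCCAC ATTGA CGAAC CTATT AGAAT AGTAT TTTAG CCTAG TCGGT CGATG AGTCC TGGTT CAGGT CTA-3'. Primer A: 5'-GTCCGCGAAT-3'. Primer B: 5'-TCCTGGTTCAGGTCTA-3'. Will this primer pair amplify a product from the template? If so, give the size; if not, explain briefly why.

Primer A (GTCCGCGAAT) matches the top strand at positions 1–10 (3' end points downstream).
Primer B (TCCTGGTTCAGGTCTA) also matches the top strand directly, at positions 78–93 — its reverse complement TAGACCTGAACCAGGA is not present.
Both primers anneal to the bottom strand with 3' ends pointing the same way, so neither can prime synthesis back toward the other.

No product — both primers anneal to the same strand and extend in the same direction.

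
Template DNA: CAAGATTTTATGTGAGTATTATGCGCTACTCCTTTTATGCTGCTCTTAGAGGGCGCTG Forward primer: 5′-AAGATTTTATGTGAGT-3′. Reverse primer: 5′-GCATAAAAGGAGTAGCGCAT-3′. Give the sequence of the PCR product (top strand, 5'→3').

5'-AAGATTTTATGTGAGTATTATGCGCTACTCCTTTTATGC-3'

Forward primer AAGATTTTATGTGAGT is found on the top strand at positions 2–17.
Reverse complement of the reverse primer: ATGCGCTACTCCTTTTATGC. This occurs on the top strand at positions 21–40.
The product is the template from position 2 through 40 (39 bp).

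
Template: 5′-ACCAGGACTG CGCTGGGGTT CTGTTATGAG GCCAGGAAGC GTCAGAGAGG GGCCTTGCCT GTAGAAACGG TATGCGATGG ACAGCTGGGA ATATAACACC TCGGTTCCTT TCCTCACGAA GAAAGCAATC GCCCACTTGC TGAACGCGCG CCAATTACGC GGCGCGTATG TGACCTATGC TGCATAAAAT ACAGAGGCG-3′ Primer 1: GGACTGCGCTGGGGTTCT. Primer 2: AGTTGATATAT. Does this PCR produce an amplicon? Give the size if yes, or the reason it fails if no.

No product — primer 2 has no binding site in the template.

Primer 2 (AGTTGATATAT) does not match the top strand, and its reverse complement ATATATCAACT does not match either.
With no annealing site for primer 2, no amplification occurs.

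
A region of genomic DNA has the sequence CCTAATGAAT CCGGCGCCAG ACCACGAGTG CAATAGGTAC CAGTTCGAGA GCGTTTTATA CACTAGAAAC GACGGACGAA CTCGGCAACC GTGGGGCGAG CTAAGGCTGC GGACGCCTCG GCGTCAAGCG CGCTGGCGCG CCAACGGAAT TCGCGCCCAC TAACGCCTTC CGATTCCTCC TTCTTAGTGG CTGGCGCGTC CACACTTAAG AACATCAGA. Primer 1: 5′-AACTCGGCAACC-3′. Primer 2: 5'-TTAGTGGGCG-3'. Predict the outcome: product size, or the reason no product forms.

Primer 1 (AACTCGGCAACC) matches the top strand at positions 79–90; it acts as a forward primer.
Primer 2's reverse complement is CGCCCACTAA, matching the top strand at positions 154–163; it acts as a reverse primer.
The 3' ends face each other across positions 79–163, giving an 85 bp product.

Yes — an 85 bp product.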